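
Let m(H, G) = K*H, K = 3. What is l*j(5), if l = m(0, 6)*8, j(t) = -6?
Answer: 0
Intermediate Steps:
m(H, G) = 3*H
l = 0 (l = (3*0)*8 = 0*8 = 0)
l*j(5) = 0*(-6) = 0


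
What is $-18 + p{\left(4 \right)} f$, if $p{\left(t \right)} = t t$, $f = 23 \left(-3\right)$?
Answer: $-1122$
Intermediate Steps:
$f = -69$
$p{\left(t \right)} = t^{2}$
$-18 + p{\left(4 \right)} f = -18 + 4^{2} \left(-69\right) = -18 + 16 \left(-69\right) = -18 - 1104 = -1122$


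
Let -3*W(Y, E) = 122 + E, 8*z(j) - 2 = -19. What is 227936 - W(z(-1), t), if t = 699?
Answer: 684629/3 ≈ 2.2821e+5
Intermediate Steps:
z(j) = -17/8 (z(j) = 1/4 + (1/8)*(-19) = 1/4 - 19/8 = -17/8)
W(Y, E) = -122/3 - E/3 (W(Y, E) = -(122 + E)/3 = -122/3 - E/3)
227936 - W(z(-1), t) = 227936 - (-122/3 - 1/3*699) = 227936 - (-122/3 - 233) = 227936 - 1*(-821/3) = 227936 + 821/3 = 684629/3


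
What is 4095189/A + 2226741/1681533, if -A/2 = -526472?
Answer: 3076943006747/590186694384 ≈ 5.2135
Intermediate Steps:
A = 1052944 (A = -2*(-526472) = 1052944)
4095189/A + 2226741/1681533 = 4095189/1052944 + 2226741/1681533 = 4095189*(1/1052944) + 2226741*(1/1681533) = 4095189/1052944 + 742247/560511 = 3076943006747/590186694384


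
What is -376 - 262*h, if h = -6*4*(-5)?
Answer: -31816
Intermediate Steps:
h = 120 (h = -24*(-5) = 120)
-376 - 262*h = -376 - 262*120 = -376 - 31440 = -31816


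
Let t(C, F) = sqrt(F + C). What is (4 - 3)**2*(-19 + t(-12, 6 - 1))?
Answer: -19 + I*sqrt(7) ≈ -19.0 + 2.6458*I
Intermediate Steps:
t(C, F) = sqrt(C + F)
(4 - 3)**2*(-19 + t(-12, 6 - 1)) = (4 - 3)**2*(-19 + sqrt(-12 + (6 - 1))) = 1**2*(-19 + sqrt(-12 + 5)) = 1*(-19 + sqrt(-7)) = 1*(-19 + I*sqrt(7)) = -19 + I*sqrt(7)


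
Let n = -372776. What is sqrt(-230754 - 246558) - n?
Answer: 372776 + 8*I*sqrt(7458) ≈ 3.7278e+5 + 690.88*I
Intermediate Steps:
sqrt(-230754 - 246558) - n = sqrt(-230754 - 246558) - 1*(-372776) = sqrt(-477312) + 372776 = 8*I*sqrt(7458) + 372776 = 372776 + 8*I*sqrt(7458)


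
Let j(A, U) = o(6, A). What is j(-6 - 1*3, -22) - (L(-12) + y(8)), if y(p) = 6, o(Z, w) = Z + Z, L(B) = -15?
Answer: 21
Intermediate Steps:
o(Z, w) = 2*Z
j(A, U) = 12 (j(A, U) = 2*6 = 12)
j(-6 - 1*3, -22) - (L(-12) + y(8)) = 12 - (-15 + 6) = 12 - 1*(-9) = 12 + 9 = 21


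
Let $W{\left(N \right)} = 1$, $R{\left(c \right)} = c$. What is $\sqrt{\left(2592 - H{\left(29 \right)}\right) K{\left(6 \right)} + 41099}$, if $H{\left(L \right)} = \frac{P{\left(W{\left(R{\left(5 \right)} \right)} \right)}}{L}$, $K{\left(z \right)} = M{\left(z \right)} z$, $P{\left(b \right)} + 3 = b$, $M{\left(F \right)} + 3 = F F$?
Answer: $\frac{\sqrt{466190399}}{29} \approx 744.53$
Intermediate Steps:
$M{\left(F \right)} = -3 + F^{2}$ ($M{\left(F \right)} = -3 + F F = -3 + F^{2}$)
$P{\left(b \right)} = -3 + b$
$K{\left(z \right)} = z \left(-3 + z^{2}\right)$ ($K{\left(z \right)} = \left(-3 + z^{2}\right) z = z \left(-3 + z^{2}\right)$)
$H{\left(L \right)} = - \frac{2}{L}$ ($H{\left(L \right)} = \frac{-3 + 1}{L} = - \frac{2}{L}$)
$\sqrt{\left(2592 - H{\left(29 \right)}\right) K{\left(6 \right)} + 41099} = \sqrt{\left(2592 - - \frac{2}{29}\right) 6 \left(-3 + 6^{2}\right) + 41099} = \sqrt{\left(2592 - \left(-2\right) \frac{1}{29}\right) 6 \left(-3 + 36\right) + 41099} = \sqrt{\left(2592 - - \frac{2}{29}\right) 6 \cdot 33 + 41099} = \sqrt{\left(2592 + \frac{2}{29}\right) 198 + 41099} = \sqrt{\frac{75170}{29} \cdot 198 + 41099} = \sqrt{\frac{14883660}{29} + 41099} = \sqrt{\frac{16075531}{29}} = \frac{\sqrt{466190399}}{29}$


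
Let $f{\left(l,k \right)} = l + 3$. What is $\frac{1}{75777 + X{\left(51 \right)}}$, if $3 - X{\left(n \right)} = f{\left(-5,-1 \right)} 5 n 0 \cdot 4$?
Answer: $\frac{1}{75780} \approx 1.3196 \cdot 10^{-5}$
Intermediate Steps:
$f{\left(l,k \right)} = 3 + l$
$X{\left(n \right)} = 3$ ($X{\left(n \right)} = 3 - \left(3 - 5\right) 5 n 0 \cdot 4 = 3 - \left(-2\right) 5 n 0 \cdot 4 = 3 - - 10 n 0 \cdot 4 = 3 - 0 \cdot 4 = 3 - 0 = 3 + 0 = 3$)
$\frac{1}{75777 + X{\left(51 \right)}} = \frac{1}{75777 + 3} = \frac{1}{75780}$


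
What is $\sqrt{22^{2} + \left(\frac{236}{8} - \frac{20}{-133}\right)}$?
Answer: $\frac{\sqrt{36343846}}{266} \approx 22.664$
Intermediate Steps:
$\sqrt{22^{2} + \left(\frac{236}{8} - \frac{20}{-133}\right)} = \sqrt{484 + \left(236 \cdot \frac{1}{8} - - \frac{20}{133}\right)} = \sqrt{484 + \left(\frac{59}{2} + \frac{20}{133}\right)} = \sqrt{484 + \frac{7887}{266}} = \sqrt{\frac{136631}{266}} = \frac{\sqrt{36343846}}{266}$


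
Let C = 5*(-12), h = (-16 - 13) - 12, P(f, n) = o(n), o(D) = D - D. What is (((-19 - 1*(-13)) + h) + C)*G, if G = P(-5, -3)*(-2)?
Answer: 0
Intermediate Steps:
o(D) = 0
P(f, n) = 0
G = 0 (G = 0*(-2) = 0)
h = -41 (h = -29 - 12 = -41)
C = -60
(((-19 - 1*(-13)) + h) + C)*G = (((-19 - 1*(-13)) - 41) - 60)*0 = (((-19 + 13) - 41) - 60)*0 = ((-6 - 41) - 60)*0 = (-47 - 60)*0 = -107*0 = 0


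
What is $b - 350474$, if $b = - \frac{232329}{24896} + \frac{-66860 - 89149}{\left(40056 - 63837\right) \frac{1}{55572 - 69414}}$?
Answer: $- \frac{87088869347887}{197350592} \approx -4.4129 \cdot 10^{5}$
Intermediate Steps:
$b = - \frac{17922617967279}{197350592}$ ($b = \left(-232329\right) \frac{1}{24896} - \frac{156009}{\left(-23781\right) \frac{1}{-13842}} = - \frac{232329}{24896} - \frac{156009}{\left(-23781\right) \left(- \frac{1}{13842}\right)} = - \frac{232329}{24896} - \frac{156009}{\frac{7927}{4614}} = - \frac{232329}{24896} - \frac{719825526}{7927} = - \frac{17922617967279}{197350592} \approx -90816.0$)
$b - 350474 = - \frac{17922617967279}{197350592} - 350474 = - \frac{87088869347887}{197350592}$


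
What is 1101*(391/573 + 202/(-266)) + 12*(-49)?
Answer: -17091254/25403 ≈ -672.80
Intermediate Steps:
1101*(391/573 + 202/(-266)) + 12*(-49) = 1101*(391*(1/573) + 202*(-1/266)) - 588 = 1101*(391/573 - 101/133) - 588 = 1101*(-5870/76209) - 588 = -2154290/25403 - 588 = -17091254/25403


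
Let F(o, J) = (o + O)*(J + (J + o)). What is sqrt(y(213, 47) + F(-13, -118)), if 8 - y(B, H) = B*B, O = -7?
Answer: I*sqrt(40381) ≈ 200.95*I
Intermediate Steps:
F(o, J) = (-7 + o)*(o + 2*J) (F(o, J) = (o - 7)*(J + (J + o)) = (-7 + o)*(o + 2*J))
y(B, H) = 8 - B**2 (y(B, H) = 8 - B*B = 8 - B**2)
sqrt(y(213, 47) + F(-13, -118)) = sqrt((8 - 1*213**2) + ((-13)**2 - 14*(-118) - 7*(-13) + 2*(-118)*(-13))) = sqrt((8 - 1*45369) + (169 + 1652 + 91 + 3068)) = sqrt((8 - 45369) + 4980) = sqrt(-45361 + 4980) = sqrt(-40381) = I*sqrt(40381)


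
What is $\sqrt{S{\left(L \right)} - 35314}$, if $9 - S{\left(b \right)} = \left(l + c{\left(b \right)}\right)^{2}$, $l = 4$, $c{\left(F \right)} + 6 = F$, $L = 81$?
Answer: $i \sqrt{41546} \approx 203.83 i$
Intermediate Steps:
$c{\left(F \right)} = -6 + F$
$S{\left(b \right)} = 9 - \left(-2 + b\right)^{2}$ ($S{\left(b \right)} = 9 - \left(4 + \left(-6 + b\right)\right)^{2} = 9 - \left(-2 + b\right)^{2}$)
$\sqrt{S{\left(L \right)} - 35314} = \sqrt{\left(9 - \left(-2 + 81\right)^{2}\right) - 35314} = \sqrt{\left(9 - 79^{2}\right) - 35314} = \sqrt{\left(9 - 6241\right) - 35314} = \sqrt{-6232 - 35314} = \sqrt{-41546} = i \sqrt{41546}$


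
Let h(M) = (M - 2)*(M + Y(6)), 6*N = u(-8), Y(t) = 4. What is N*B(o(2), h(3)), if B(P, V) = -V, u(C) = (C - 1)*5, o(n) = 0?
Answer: 105/2 ≈ 52.500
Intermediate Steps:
u(C) = -5 + 5*C (u(C) = (-1 + C)*5 = -5 + 5*C)
N = -15/2 (N = (-5 + 5*(-8))/6 = (-5 - 40)/6 = (⅙)*(-45) = -15/2 ≈ -7.5000)
h(M) = (-2 + M)*(4 + M) (h(M) = (M - 2)*(M + 4) = (-2 + M)*(4 + M))
N*B(o(2), h(3)) = -(-15)*(-8 + 3² + 2*3)/2 = -(-15)*(-8 + 9 + 6)/2 = -(-15)*7/2 = -15/2*(-7) = 105/2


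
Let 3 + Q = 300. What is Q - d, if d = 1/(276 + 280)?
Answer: 165131/556 ≈ 297.00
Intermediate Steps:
Q = 297 (Q = -3 + 300 = 297)
d = 1/556 ≈ 0.0017986
Q - d = 297 - 1*1/556 = 297 - 1/556 = 165131/556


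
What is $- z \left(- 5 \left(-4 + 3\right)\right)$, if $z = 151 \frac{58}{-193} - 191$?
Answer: $\frac{228105}{193} \approx 1181.9$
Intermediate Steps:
$z = - \frac{45621}{193}$ ($z = 151 \cdot 58 \left(- \frac{1}{193}\right) - 191 = 151 \left(- \frac{58}{193}\right) - 191 = - \frac{8758}{193} - 191 = - \frac{45621}{193} \approx -236.38$)
$- z \left(- 5 \left(-4 + 3\right)\right) = - \frac{\left(-45621\right) \left(- 5 \left(-4 + 3\right)\right)}{193} = - \frac{\left(-45621\right) \left(\left(-5\right) \left(-1\right)\right)}{193} = - \frac{\left(-45621\right) 5}{193} = \left(-1\right) \left(- \frac{228105}{193}\right) = \frac{228105}{193}$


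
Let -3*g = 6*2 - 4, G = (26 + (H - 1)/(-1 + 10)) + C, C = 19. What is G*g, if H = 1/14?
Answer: -22628/189 ≈ -119.72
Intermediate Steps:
H = 1/14 ≈ 0.071429
G = 5657/126 (G = (26 + (1/14 - 1)/(-1 + 10)) + 19 = (26 - 13/14/9) + 19 = (26 - 13/14*⅑) + 19 = (26 - 13/126) + 19 = 3263/126 + 19 = 5657/126 ≈ 44.897)
g = -8/3 (g = -(6*2 - 4)/3 = -(12 - 4)/3 = -⅓*8 = -8/3 ≈ -2.6667)
G*g = (5657/126)*(-8/3) = -22628/189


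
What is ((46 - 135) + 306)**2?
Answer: 47089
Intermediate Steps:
((46 - 135) + 306)**2 = (-89 + 306)**2 = 217**2 = 47089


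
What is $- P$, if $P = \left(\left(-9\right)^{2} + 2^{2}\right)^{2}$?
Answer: $-7225$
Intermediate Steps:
$P = 7225$ ($P = \left(81 + 4\right)^{2} = 85^{2} = 7225$)
$- P = \left(-1\right) 7225 = -7225$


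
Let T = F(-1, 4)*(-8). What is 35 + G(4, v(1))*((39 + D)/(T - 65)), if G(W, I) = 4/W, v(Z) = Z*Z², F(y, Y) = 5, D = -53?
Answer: 527/15 ≈ 35.133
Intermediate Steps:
v(Z) = Z³
T = -40 (T = 5*(-8) = -40)
35 + G(4, v(1))*((39 + D)/(T - 65)) = 35 + (4/4)*((39 - 53)/(-40 - 65)) = 35 + (4*(¼))*(-14/(-105)) = 35 + 1*(-14*(-1/105)) = 35 + 1*(2/15) = 35 + 2/15 = 527/15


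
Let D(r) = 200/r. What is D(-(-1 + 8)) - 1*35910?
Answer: -251570/7 ≈ -35939.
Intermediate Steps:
D(-(-1 + 8)) - 1*35910 = 200/((-(-1 + 8))) - 1*35910 = 200/((-1*7)) - 35910 = 200/(-7) - 35910 = 200*(-⅐) - 35910 = -200/7 - 35910 = -251570/7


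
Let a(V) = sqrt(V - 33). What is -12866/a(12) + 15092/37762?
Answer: 7546/18881 + 1838*I*sqrt(21)/3 ≈ 0.39966 + 2807.6*I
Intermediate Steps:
a(V) = sqrt(-33 + V)
-12866/a(12) + 15092/37762 = -12866/sqrt(-33 + 12) + 15092/37762 = -12866*(-I*sqrt(21)/21) + 15092*(1/37762) = -12866*(-I*sqrt(21)/21) + 7546/18881 = -(-1838)*I*sqrt(21)/3 + 7546/18881 = 1838*I*sqrt(21)/3 + 7546/18881 = 7546/18881 + 1838*I*sqrt(21)/3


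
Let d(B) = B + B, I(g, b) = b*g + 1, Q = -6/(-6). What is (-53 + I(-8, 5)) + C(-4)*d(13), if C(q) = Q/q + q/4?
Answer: -249/2 ≈ -124.50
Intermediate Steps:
Q = 1 (Q = -6*(-⅙) = 1)
I(g, b) = 1 + b*g
C(q) = 1/q + q/4
d(B) = 2*B
(-53 + I(-8, 5)) + C(-4)*d(13) = (-53 + (1 + 5*(-8))) + (1/(-4) + (¼)*(-4))*(2*13) = (-53 + (1 - 40)) + (-¼ - 1)*26 = (-53 - 39) - 5/4*26 = -92 - 65/2 = -249/2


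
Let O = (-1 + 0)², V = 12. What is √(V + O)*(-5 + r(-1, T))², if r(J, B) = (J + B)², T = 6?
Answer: 400*√13 ≈ 1442.2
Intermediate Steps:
r(J, B) = (B + J)²
O = 1 (O = (-1)² = 1)
√(V + O)*(-5 + r(-1, T))² = √(12 + 1)*(-5 + (6 - 1)²)² = √13*(-5 + 5²)² = √13*(-5 + 25)² = √13*20² = √13*400 = 400*√13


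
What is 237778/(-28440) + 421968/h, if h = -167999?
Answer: -25973618071/2388945780 ≈ -10.872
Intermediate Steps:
237778/(-28440) + 421968/h = 237778/(-28440) + 421968/(-167999) = 237778*(-1/28440) + 421968*(-1/167999) = -118889/14220 - 421968/167999 = -25973618071/2388945780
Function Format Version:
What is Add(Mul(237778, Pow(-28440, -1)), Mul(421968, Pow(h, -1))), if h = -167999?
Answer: Rational(-25973618071, 2388945780) ≈ -10.872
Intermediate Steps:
Add(Mul(237778, Pow(-28440, -1)), Mul(421968, Pow(h, -1))) = Add(Mul(237778, Pow(-28440, -1)), Mul(421968, Pow(-167999, -1))) = Add(Mul(237778, Rational(-1, 28440)), Mul(421968, Rational(-1, 167999))) = Add(Rational(-118889, 14220), Rational(-421968, 167999)) = Rational(-25973618071, 2388945780)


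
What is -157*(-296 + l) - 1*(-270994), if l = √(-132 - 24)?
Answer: 317466 - 314*I*√39 ≈ 3.1747e+5 - 1960.9*I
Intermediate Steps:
l = 2*I*√39 (l = √(-156) = 2*I*√39 ≈ 12.49*I)
-157*(-296 + l) - 1*(-270994) = -157*(-296 + 2*I*√39) - 1*(-270994) = (46472 - 314*I*√39) + 270994 = 317466 - 314*I*√39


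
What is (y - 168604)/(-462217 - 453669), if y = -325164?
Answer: 246884/457943 ≈ 0.53911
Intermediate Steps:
(y - 168604)/(-462217 - 453669) = (-325164 - 168604)/(-462217 - 453669) = -493768/(-915886) = -493768*(-1/915886) = 246884/457943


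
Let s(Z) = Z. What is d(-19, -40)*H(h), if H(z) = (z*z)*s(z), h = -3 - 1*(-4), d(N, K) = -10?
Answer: -10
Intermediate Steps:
h = 1 (h = -3 + 4 = 1)
H(z) = z³ (H(z) = (z*z)*z = z²*z = z³)
d(-19, -40)*H(h) = -10*1³ = -10*1 = -10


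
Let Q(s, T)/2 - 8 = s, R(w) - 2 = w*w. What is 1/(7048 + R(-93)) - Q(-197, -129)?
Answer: 5934223/15699 ≈ 378.00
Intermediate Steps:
R(w) = 2 + w**2 (R(w) = 2 + w*w = 2 + w**2)
Q(s, T) = 16 + 2*s
1/(7048 + R(-93)) - Q(-197, -129) = 1/(7048 + (2 + (-93)**2)) - (16 + 2*(-197)) = 1/(7048 + (2 + 8649)) - (16 - 394) = 1/(7048 + 8651) - 1*(-378) = 1/15699 + 378 = 5934223/15699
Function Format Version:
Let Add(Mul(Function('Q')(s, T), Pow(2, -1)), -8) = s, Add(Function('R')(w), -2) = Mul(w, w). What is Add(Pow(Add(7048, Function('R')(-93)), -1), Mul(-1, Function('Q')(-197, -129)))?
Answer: Rational(5934223, 15699) ≈ 378.00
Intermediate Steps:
Function('R')(w) = Add(2, Pow(w, 2)) (Function('R')(w) = Add(2, Mul(w, w)) = Add(2, Pow(w, 2)))
Function('Q')(s, T) = Add(16, Mul(2, s))
Add(Pow(Add(7048, Function('R')(-93)), -1), Mul(-1, Function('Q')(-197, -129))) = Add(Pow(Add(7048, Add(2, Pow(-93, 2))), -1), Mul(-1, Add(16, Mul(2, -197)))) = Add(Pow(Add(7048, Add(2, 8649)), -1), Mul(-1, Add(16, -394))) = Add(Pow(Add(7048, 8651), -1), Mul(-1, -378)) = Add(Pow(15699, -1), 378) = Add(Rational(1, 15699), 378) = Rational(5934223, 15699)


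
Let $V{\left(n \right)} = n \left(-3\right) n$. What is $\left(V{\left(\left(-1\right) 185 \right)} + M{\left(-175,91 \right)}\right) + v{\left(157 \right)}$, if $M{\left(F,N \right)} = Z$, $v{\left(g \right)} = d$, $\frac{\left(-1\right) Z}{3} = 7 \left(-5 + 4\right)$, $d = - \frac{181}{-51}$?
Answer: $- \frac{5235173}{51} \approx -1.0265 \cdot 10^{5}$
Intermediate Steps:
$V{\left(n \right)} = - 3 n^{2}$ ($V{\left(n \right)} = - 3 n n = - 3 n^{2}$)
$d = \frac{181}{51}$ ($d = \left(-181\right) \left(- \frac{1}{51}\right) = \frac{181}{51} \approx 3.549$)
$Z = 21$ ($Z = - 3 \cdot 7 \left(-5 + 4\right) = - 3 \cdot 7 \left(-1\right) = \left(-3\right) \left(-7\right) = 21$)
$v{\left(g \right)} = \frac{181}{51}$
$M{\left(F,N \right)} = 21$
$\left(V{\left(\left(-1\right) 185 \right)} + M{\left(-175,91 \right)}\right) + v{\left(157 \right)} = \left(- 3 \left(\left(-1\right) 185\right)^{2} + 21\right) + \frac{181}{51} = \left(- 3 \left(-185\right)^{2} + 21\right) + \frac{181}{51} = \left(\left(-3\right) 34225 + 21\right) + \frac{181}{51} = \left(-102675 + 21\right) + \frac{181}{51} = -102654 + \frac{181}{51} = - \frac{5235173}{51}$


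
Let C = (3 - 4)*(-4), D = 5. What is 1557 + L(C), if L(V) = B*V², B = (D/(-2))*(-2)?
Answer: 1637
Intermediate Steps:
C = 4 (C = -1*(-4) = 4)
B = 5 (B = (5/(-2))*(-2) = (5*(-½))*(-2) = -5/2*(-2) = 5)
L(V) = 5*V²
1557 + L(C) = 1557 + 5*4² = 1557 + 5*16 = 1557 + 80 = 1637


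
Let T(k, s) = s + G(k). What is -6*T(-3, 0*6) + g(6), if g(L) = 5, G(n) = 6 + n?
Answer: -13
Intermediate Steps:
T(k, s) = 6 + k + s (T(k, s) = s + (6 + k) = 6 + k + s)
-6*T(-3, 0*6) + g(6) = -6*(6 - 3 + 0*6) + 5 = -6*(6 - 3 + 0) + 5 = -6*3 + 5 = -18 + 5 = -13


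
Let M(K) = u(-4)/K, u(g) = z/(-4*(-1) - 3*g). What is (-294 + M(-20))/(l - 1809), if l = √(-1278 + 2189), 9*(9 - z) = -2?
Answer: 170207403/1046902400 + 846803*√911/9422121600 ≈ 0.16529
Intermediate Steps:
z = 83/9 (z = 9 - ⅑*(-2) = 9 + 2/9 = 83/9 ≈ 9.2222)
l = √911 ≈ 30.183
u(g) = 83/(9*(4 - 3*g)) (u(g) = 83/(9*(-4*(-1) - 3*g)) = 83/(9*(4 - 3*g)))
M(K) = 83/(144*K) (M(K) = (-83/(-36 + 27*(-4)))/K = (-83/(-36 - 108))/K = (-83/(-144))/K = (-83*(-1/144))/K = 83/(144*K))
(-294 + M(-20))/(l - 1809) = (-294 + (83/144)/(-20))/(√911 - 1809) = (-294 + (83/144)*(-1/20))/(-1809 + √911) = (-294 - 83/2880)/(-1809 + √911) = -846803/(2880*(-1809 + √911))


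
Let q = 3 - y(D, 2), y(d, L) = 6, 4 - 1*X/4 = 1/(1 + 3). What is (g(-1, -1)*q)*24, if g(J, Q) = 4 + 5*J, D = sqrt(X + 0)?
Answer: 72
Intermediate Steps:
X = 15 (X = 16 - 4/(1 + 3) = 16 - 4/4 = 16 - 4*1/4 = 16 - 1 = 15)
D = sqrt(15) (D = sqrt(15 + 0) = sqrt(15) ≈ 3.8730)
q = -3 (q = 3 - 1*6 = 3 - 6 = -3)
(g(-1, -1)*q)*24 = ((4 + 5*(-1))*(-3))*24 = ((4 - 5)*(-3))*24 = -1*(-3)*24 = 3*24 = 72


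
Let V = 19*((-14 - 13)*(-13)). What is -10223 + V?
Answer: -3554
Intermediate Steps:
V = 6669 (V = 19*(-27*(-13)) = 19*351 = 6669)
-10223 + V = -10223 + 6669 = -3554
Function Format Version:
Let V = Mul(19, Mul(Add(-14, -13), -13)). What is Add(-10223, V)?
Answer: -3554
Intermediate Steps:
V = 6669 (V = Mul(19, Mul(-27, -13)) = Mul(19, 351) = 6669)
Add(-10223, V) = Add(-10223, 6669) = -3554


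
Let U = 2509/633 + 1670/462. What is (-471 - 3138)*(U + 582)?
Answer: -34570177920/16247 ≈ -2.1278e+6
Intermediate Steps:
U = 123126/16247 (U = 2509*(1/633) + 1670*(1/462) = 2509/633 + 835/231 = 123126/16247 ≈ 7.5784)
(-471 - 3138)*(U + 582) = (-471 - 3138)*(123126/16247 + 582) = -3609*9578880/16247 = -34570177920/16247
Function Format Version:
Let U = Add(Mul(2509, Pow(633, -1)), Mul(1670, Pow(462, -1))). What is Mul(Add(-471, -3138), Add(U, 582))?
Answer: Rational(-34570177920, 16247) ≈ -2.1278e+6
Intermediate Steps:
U = Rational(123126, 16247) (U = Add(Mul(2509, Rational(1, 633)), Mul(1670, Rational(1, 462))) = Add(Rational(2509, 633), Rational(835, 231)) = Rational(123126, 16247) ≈ 7.5784)
Mul(Add(-471, -3138), Add(U, 582)) = Mul(Add(-471, -3138), Add(Rational(123126, 16247), 582)) = Mul(-3609, Rational(9578880, 16247)) = Rational(-34570177920, 16247)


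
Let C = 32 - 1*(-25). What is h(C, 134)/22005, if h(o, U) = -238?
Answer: -238/22005 ≈ -0.010816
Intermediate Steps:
C = 57 (C = 32 + 25 = 57)
h(C, 134)/22005 = -238/22005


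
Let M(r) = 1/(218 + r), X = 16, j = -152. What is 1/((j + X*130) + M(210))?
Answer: 428/825185 ≈ 0.00051867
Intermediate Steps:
1/((j + X*130) + M(210)) = 1/((-152 + 16*130) + 1/(218 + 210)) = 1/((-152 + 2080) + 1/428) = 1/(1928 + 1/428) = 1/(825185/428) = 428/825185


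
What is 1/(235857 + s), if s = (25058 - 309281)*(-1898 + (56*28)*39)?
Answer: -1/16841113785 ≈ -5.9379e-11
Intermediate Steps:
s = -16841349642 (s = -284223*(-1898 + 1568*39) = -284223*(-1898 + 61152) = -284223*59254 = -16841349642)
1/(235857 + s) = 1/(235857 - 16841349642) = 1/(-16841113785) = -1/16841113785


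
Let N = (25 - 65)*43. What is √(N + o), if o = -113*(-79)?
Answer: √7207 ≈ 84.894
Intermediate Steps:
o = 8927
N = -1720 (N = -40*43 = -1720)
√(N + o) = √(-1720 + 8927) = √7207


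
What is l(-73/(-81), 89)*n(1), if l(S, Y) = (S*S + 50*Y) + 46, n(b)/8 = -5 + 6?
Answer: 236028680/6561 ≈ 35975.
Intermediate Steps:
n(b) = 8 (n(b) = 8*(-5 + 6) = 8*1 = 8)
l(S, Y) = 46 + S² + 50*Y (l(S, Y) = (S² + 50*Y) + 46 = 46 + S² + 50*Y)
l(-73/(-81), 89)*n(1) = (46 + (-73/(-81))² + 50*89)*8 = (46 + (-73*(-1/81))² + 4450)*8 = (46 + (73/81)² + 4450)*8 = (46 + 5329/6561 + 4450)*8 = (29503585/6561)*8 = 236028680/6561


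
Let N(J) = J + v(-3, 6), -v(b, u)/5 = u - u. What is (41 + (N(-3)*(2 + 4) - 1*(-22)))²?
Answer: 2025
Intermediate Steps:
v(b, u) = 0 (v(b, u) = -5*(u - u) = -5*0 = 0)
N(J) = J (N(J) = J + 0 = J)
(41 + (N(-3)*(2 + 4) - 1*(-22)))² = (41 + (-3*(2 + 4) - 1*(-22)))² = (41 + (-3*6 + 22))² = (41 + (-18 + 22))² = (41 + 4)² = 45² = 2025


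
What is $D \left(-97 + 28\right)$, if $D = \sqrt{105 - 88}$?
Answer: $- 69 \sqrt{17} \approx -284.49$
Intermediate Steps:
$D = \sqrt{17} \approx 4.1231$
$D \left(-97 + 28\right) = \sqrt{17} \left(-97 + 28\right) = \sqrt{17} \left(-69\right) = - 69 \sqrt{17}$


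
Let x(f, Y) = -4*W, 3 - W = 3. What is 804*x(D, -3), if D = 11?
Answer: 0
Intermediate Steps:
W = 0 (W = 3 - 1*3 = 3 - 3 = 0)
x(f, Y) = 0 (x(f, Y) = -4*0 = 0)
804*x(D, -3) = 804*0 = 0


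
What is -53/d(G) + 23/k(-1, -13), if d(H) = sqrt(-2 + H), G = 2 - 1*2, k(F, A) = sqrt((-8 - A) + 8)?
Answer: 23*sqrt(13)/13 + 53*I*sqrt(2)/2 ≈ 6.3791 + 37.477*I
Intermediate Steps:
k(F, A) = sqrt(-A)
G = 0 (G = 2 - 2 = 0)
-53/d(G) + 23/k(-1, -13) = -53/sqrt(-2 + 0) + 23/(sqrt(-1*(-13))) = -53*(-I*sqrt(2)/2) + 23/(sqrt(13)) = -53*(-I*sqrt(2)/2) + 23*(sqrt(13)/13) = -(-53)*I*sqrt(2)/2 + 23*sqrt(13)/13 = 53*I*sqrt(2)/2 + 23*sqrt(13)/13 = 23*sqrt(13)/13 + 53*I*sqrt(2)/2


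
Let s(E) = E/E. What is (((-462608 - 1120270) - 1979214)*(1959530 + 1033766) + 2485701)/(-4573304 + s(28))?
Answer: 10662393249531/4573303 ≈ 2.3314e+6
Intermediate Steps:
s(E) = 1
(((-462608 - 1120270) - 1979214)*(1959530 + 1033766) + 2485701)/(-4573304 + s(28)) = (((-462608 - 1120270) - 1979214)*(1959530 + 1033766) + 2485701)/(-4573304 + 1) = ((-1582878 - 1979214)*2993296 + 2485701)/(-4573303) = (-3562092*2993296 + 2485701)*(-1/4573303) = (-10662395735232 + 2485701)*(-1/4573303) = -10662393249531*(-1/4573303) = 10662393249531/4573303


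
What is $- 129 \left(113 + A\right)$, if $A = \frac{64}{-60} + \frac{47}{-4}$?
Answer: $- \frac{258473}{20} \approx -12924.0$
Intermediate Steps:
$A = - \frac{769}{60}$ ($A = 64 \left(- \frac{1}{60}\right) + 47 \left(- \frac{1}{4}\right) = - \frac{16}{15} - \frac{47}{4} = - \frac{769}{60} \approx -12.817$)
$- 129 \left(113 + A\right) = - 129 \left(113 - \frac{769}{60}\right) = \left(-129\right) \frac{6011}{60} = - \frac{258473}{20}$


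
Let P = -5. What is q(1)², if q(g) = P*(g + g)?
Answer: 100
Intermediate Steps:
q(g) = -10*g (q(g) = -5*(g + g) = -10*g)
q(1)² = (-10*1)² = (-10)² = 100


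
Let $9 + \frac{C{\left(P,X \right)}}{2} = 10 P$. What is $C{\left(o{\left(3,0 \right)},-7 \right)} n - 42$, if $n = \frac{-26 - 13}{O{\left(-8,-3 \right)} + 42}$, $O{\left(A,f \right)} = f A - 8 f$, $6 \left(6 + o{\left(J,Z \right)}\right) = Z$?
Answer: $\frac{89}{5} \approx 17.8$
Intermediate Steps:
$o{\left(J,Z \right)} = -6 + \frac{Z}{6}$
$C{\left(P,X \right)} = -18 + 20 P$ ($C{\left(P,X \right)} = -18 + 2 \cdot 10 P = -18 + 20 P$)
$O{\left(A,f \right)} = - 8 f + A f$ ($O{\left(A,f \right)} = A f - 8 f = - 8 f + A f$)
$n = - \frac{13}{30}$ ($n = \frac{-26 - 13}{- 3 \left(-8 - 8\right) + 42} = - \frac{39}{\left(-3\right) \left(-16\right) + 42} = - \frac{39}{48 + 42} = - \frac{39}{90} = \left(-39\right) \frac{1}{90} = - \frac{13}{30} \approx -0.43333$)
$C{\left(o{\left(3,0 \right)},-7 \right)} n - 42 = \left(-18 + 20 \left(-6 + \frac{1}{6} \cdot 0\right)\right) \left(- \frac{13}{30}\right) - 42 = \left(-18 + 20 \left(-6 + 0\right)\right) \left(- \frac{13}{30}\right) - 42 = \left(-18 + 20 \left(-6\right)\right) \left(- \frac{13}{30}\right) - 42 = \left(-18 - 120\right) \left(- \frac{13}{30}\right) - 42 = \left(-138\right) \left(- \frac{13}{30}\right) - 42 = \frac{299}{5} - 42 = \frac{89}{5}$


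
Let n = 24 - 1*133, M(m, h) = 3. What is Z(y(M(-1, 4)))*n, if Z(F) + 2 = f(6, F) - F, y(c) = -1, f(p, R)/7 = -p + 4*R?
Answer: 7739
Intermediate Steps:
f(p, R) = -7*p + 28*R (f(p, R) = 7*(-p + 4*R) = -7*p + 28*R)
n = -109 (n = 24 - 133 = -109)
Z(F) = -44 + 27*F (Z(F) = -2 + ((-7*6 + 28*F) - F) = -2 + ((-42 + 28*F) - F) = -2 + (-42 + 27*F) = -44 + 27*F)
Z(y(M(-1, 4)))*n = (-44 + 27*(-1))*(-109) = (-44 - 27)*(-109) = -71*(-109) = 7739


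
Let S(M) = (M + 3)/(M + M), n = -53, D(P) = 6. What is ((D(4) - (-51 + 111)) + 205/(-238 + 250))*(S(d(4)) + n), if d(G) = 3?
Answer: 5759/3 ≈ 1919.7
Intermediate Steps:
S(M) = (3 + M)/(2*M) (S(M) = (3 + M)/((2*M)) = (3 + M)*(1/(2*M)) = (3 + M)/(2*M))
((D(4) - (-51 + 111)) + 205/(-238 + 250))*(S(d(4)) + n) = ((6 - (-51 + 111)) + 205/(-238 + 250))*((½)*(3 + 3)/3 - 53) = ((6 - 1*60) + 205/12)*((½)*(⅓)*6 - 53) = ((6 - 60) + 205*(1/12))*(1 - 53) = (-54 + 205/12)*(-52) = -443/12*(-52) = 5759/3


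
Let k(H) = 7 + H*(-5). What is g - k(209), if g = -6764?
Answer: -5726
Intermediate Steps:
k(H) = 7 - 5*H
g - k(209) = -6764 - (7 - 5*209) = -6764 - (7 - 1045) = -6764 - 1*(-1038) = -6764 + 1038 = -5726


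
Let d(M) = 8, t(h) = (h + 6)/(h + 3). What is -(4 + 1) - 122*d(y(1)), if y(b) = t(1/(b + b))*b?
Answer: -981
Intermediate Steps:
t(h) = (6 + h)/(3 + h)
y(b) = b*(6 + 1/(2*b))/(3 + 1/(2*b)) (y(b) = ((6 + 1/(b + b))/(3 + 1/(b + b)))*b = ((6 + 1/(2*b))/(3 + 1/(2*b)))*b = b*(6 + 1/(2*b))/(3 + 1/(2*b)))
-(4 + 1) - 122*d(y(1)) = -(4 + 1) - 122*8 = -1*5 - 976 = -5 - 976 = -981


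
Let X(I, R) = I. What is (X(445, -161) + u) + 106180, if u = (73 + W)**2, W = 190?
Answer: 175794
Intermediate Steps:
u = 69169 (u = (73 + 190)**2 = 263**2 = 69169)
(X(445, -161) + u) + 106180 = (445 + 69169) + 106180 = 69614 + 106180 = 175794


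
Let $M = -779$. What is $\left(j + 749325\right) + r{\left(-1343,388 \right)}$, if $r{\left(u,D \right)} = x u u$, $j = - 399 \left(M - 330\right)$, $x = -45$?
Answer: $-79972389$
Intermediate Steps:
$j = 442491$ ($j = - 399 \left(-779 - 330\right) = \left(-399\right) \left(-1109\right) = 442491$)
$r{\left(u,D \right)} = - 45 u^{2}$ ($r{\left(u,D \right)} = - 45 u u = - 45 u^{2}$)
$\left(j + 749325\right) + r{\left(-1343,388 \right)} = \left(442491 + 749325\right) - 45 \left(-1343\right)^{2} = 1191816 - 81164205 = -79972389$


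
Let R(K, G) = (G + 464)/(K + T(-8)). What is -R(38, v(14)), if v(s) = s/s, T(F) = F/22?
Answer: -1705/138 ≈ -12.355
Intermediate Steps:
T(F) = F/22 (T(F) = F*(1/22) = F/22)
v(s) = 1
R(K, G) = (464 + G)/(-4/11 + K) (R(K, G) = (G + 464)/(K + (1/22)*(-8)) = (464 + G)/(K - 4/11) = (464 + G)/(-4/11 + K))
-R(38, v(14)) = -11*(464 + 1)/(-4 + 11*38) = -11*465/(-4 + 418) = -11*465/414 = -1*1705/138 = -1705/138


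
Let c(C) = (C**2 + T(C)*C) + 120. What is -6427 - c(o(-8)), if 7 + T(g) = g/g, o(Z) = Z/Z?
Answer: -6542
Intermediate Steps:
o(Z) = 1
T(g) = -6 (T(g) = -7 + g/g = -7 + 1 = -6)
c(C) = 120 + C**2 - 6*C (c(C) = (C**2 - 6*C) + 120 = 120 + C**2 - 6*C)
-6427 - c(o(-8)) = -6427 - (120 + 1**2 - 6*1) = -6427 - (120 + 1 - 6) = -6427 - 1*115 = -6427 - 115 = -6542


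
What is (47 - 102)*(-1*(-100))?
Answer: -5500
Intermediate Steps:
(47 - 102)*(-1*(-100)) = -55*100 = -5500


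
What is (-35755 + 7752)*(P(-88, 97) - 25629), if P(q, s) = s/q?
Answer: 63159338347/88 ≈ 7.1772e+8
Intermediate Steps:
(-35755 + 7752)*(P(-88, 97) - 25629) = (-35755 + 7752)*(97/(-88) - 25629) = -28003*(97*(-1/88) - 25629) = -28003*(-97/88 - 25629) = -28003*(-2255449/88) = 63159338347/88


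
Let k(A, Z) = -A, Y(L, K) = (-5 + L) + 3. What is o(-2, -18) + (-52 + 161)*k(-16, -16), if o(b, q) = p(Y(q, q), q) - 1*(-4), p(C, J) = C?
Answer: 1728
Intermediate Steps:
Y(L, K) = -2 + L
o(b, q) = 2 + q (o(b, q) = (-2 + q) - 1*(-4) = (-2 + q) + 4 = 2 + q)
o(-2, -18) + (-52 + 161)*k(-16, -16) = (2 - 18) + (-52 + 161)*(-1*(-16)) = -16 + 109*16 = -16 + 1744 = 1728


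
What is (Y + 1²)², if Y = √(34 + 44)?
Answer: (1 + √78)² ≈ 96.664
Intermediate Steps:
Y = √78 ≈ 8.8318
(Y + 1²)² = (√78 + 1²)² = (√78 + 1)² = (1 + √78)²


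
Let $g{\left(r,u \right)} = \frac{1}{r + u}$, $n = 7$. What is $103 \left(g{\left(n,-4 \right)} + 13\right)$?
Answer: $\frac{4120}{3} \approx 1373.3$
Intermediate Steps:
$103 \left(g{\left(n,-4 \right)} + 13\right) = 103 \left(\frac{1}{7 - 4} + 13\right) = 103 \left(\frac{1}{3} + 13\right) = 103 \cdot \frac{40}{3} = \frac{4120}{3}$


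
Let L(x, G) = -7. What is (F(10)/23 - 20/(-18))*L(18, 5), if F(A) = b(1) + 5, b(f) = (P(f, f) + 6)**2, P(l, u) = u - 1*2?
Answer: -3500/207 ≈ -16.908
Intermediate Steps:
P(l, u) = -2 + u (P(l, u) = u - 2 = -2 + u)
b(f) = (4 + f)**2 (b(f) = ((-2 + f) + 6)**2 = (4 + f)**2)
F(A) = 30 (F(A) = (4 + 1)**2 + 5 = 5**2 + 5 = 25 + 5 = 30)
(F(10)/23 - 20/(-18))*L(18, 5) = (30/23 - 20/(-18))*(-7) = (30*(1/23) - 20*(-1/18))*(-7) = (30/23 + 10/9)*(-7) = (500/207)*(-7) = -3500/207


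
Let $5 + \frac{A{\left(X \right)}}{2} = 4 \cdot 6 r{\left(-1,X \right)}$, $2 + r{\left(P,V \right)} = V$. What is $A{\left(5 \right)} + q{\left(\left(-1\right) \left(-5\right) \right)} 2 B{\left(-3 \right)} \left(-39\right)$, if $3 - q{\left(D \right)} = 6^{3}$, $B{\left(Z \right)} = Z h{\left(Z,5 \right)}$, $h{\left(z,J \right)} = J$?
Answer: $-249076$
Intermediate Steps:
$r{\left(P,V \right)} = -2 + V$
$A{\left(X \right)} = -106 + 48 X$ ($A{\left(X \right)} = -10 + 2 \cdot 4 \cdot 6 \left(-2 + X\right) = -10 + 2 \cdot 24 \left(-2 + X\right) = -10 + 2 \left(-48 + 24 X\right) = -10 + \left(-96 + 48 X\right) = -106 + 48 X$)
$B{\left(Z \right)} = 5 Z$ ($B{\left(Z \right)} = Z 5 = 5 Z$)
$q{\left(D \right)} = -213$ ($q{\left(D \right)} = 3 - 6^{3} = 3 - 216 = -213$)
$A{\left(5 \right)} + q{\left(\left(-1\right) \left(-5\right) \right)} 2 B{\left(-3 \right)} \left(-39\right) = \left(-106 + 48 \cdot 5\right) + \left(-213\right) 2 \cdot 5 \left(-3\right) \left(-39\right) = \left(-106 + 240\right) + \left(-426\right) \left(-15\right) \left(-39\right) = 134 + 6390 \left(-39\right) = 134 - 249210 = -249076$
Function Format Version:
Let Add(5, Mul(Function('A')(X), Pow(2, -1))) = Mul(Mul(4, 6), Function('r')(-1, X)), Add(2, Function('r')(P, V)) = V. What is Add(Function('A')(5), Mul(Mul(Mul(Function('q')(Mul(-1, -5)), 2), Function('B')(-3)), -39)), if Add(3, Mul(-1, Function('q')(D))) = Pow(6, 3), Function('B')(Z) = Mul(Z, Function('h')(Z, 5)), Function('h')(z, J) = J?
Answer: -249076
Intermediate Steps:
Function('r')(P, V) = Add(-2, V)
Function('A')(X) = Add(-106, Mul(48, X)) (Function('A')(X) = Add(-10, Mul(2, Mul(Mul(4, 6), Add(-2, X)))) = Add(-10, Mul(2, Mul(24, Add(-2, X)))) = Add(-10, Mul(2, Add(-48, Mul(24, X)))) = Add(-10, Add(-96, Mul(48, X))) = Add(-106, Mul(48, X)))
Function('B')(Z) = Mul(5, Z) (Function('B')(Z) = Mul(Z, 5) = Mul(5, Z))
Function('q')(D) = -213 (Function('q')(D) = Add(3, Mul(-1, Pow(6, 3))) = Add(3, Mul(-1, 216)) = Add(3, -216) = -213)
Add(Function('A')(5), Mul(Mul(Mul(Function('q')(Mul(-1, -5)), 2), Function('B')(-3)), -39)) = Add(Add(-106, Mul(48, 5)), Mul(Mul(Mul(-213, 2), Mul(5, -3)), -39)) = Add(Add(-106, 240), Mul(Mul(-426, -15), -39)) = Add(134, Mul(6390, -39)) = Add(134, -249210) = -249076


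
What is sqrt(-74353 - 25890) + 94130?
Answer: 94130 + I*sqrt(100243) ≈ 94130.0 + 316.61*I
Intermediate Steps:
sqrt(-74353 - 25890) + 94130 = sqrt(-100243) + 94130 = I*sqrt(100243) + 94130 = 94130 + I*sqrt(100243)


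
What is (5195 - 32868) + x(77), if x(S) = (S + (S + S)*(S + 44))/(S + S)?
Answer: -55103/2 ≈ -27552.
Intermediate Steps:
x(S) = (S + 2*S*(44 + S))/(2*S) (x(S) = (S + (2*S)*(44 + S))/((2*S)) = (S + 2*S*(44 + S))*(1/(2*S)) = (S + 2*S*(44 + S))/(2*S))
(5195 - 32868) + x(77) = (5195 - 32868) + (89/2 + 77) = -27673 + 243/2 = -55103/2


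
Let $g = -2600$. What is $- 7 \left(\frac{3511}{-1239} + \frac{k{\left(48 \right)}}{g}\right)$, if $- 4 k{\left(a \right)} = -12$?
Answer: $\frac{9132317}{460200} \approx 19.844$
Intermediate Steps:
$k{\left(a \right)} = 3$ ($k{\left(a \right)} = \left(- \frac{1}{4}\right) \left(-12\right) = 3$)
$- 7 \left(\frac{3511}{-1239} + \frac{k{\left(48 \right)}}{g}\right) = - 7 \left(\frac{3511}{-1239} + \frac{3}{-2600}\right) = - 7 \left(3511 \left(- \frac{1}{1239}\right) + 3 \left(- \frac{1}{2600}\right)\right) = - 7 \left(- \frac{3511}{1239} - \frac{3}{2600}\right) = \left(-7\right) \left(- \frac{9132317}{3221400}\right) = \frac{9132317}{460200}$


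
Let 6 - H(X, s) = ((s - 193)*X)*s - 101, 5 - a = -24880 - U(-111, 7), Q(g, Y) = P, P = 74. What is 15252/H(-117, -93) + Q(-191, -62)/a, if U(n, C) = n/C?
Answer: 2133591491/270881058066 ≈ 0.0078765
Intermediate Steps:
Q(g, Y) = 74
a = 174084/7 (a = 5 - (-24880 - (-111)/7) = 5 - (-24880 - 1*(-111/7)) = 5 - (-24880 + 111/7) = 5 - 1*(-174049/7) = 5 + 174049/7 = 174084/7 ≈ 24869.)
H(X, s) = 107 - X*s*(-193 + s) (H(X, s) = 6 - (((s - 193)*X)*s - 101) = 6 - (((-193 + s)*X)*s - 101) = 6 - ((X*(-193 + s))*s - 101) = 6 - (X*s*(-193 + s) - 101) = 6 - (-101 + X*s*(-193 + s)) = 6 + (101 - X*s*(-193 + s)) = 107 - X*s*(-193 + s))
15252/H(-117, -93) + Q(-191, -62)/a = 15252/(107 - 1*(-117)*(-93)² + 193*(-117)*(-93)) + 74/(174084/7) = 15252/(107 - 1*(-117)*8649 + 2100033) + 74*(7/174084) = 15252/(107 + 1011933 + 2100033) + 259/87042 = 15252/3112073 + 259/87042 = 2133591491/270881058066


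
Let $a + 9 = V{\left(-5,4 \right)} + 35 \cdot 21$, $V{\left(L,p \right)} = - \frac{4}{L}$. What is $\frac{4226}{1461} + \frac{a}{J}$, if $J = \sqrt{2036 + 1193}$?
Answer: $\frac{4226}{1461} + \frac{3634 \sqrt{3229}}{16145} \approx 15.683$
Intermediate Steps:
$J = \sqrt{3229} \approx 56.824$
$a = \frac{3634}{5}$ ($a = -9 + \left(- \frac{4}{-5} + 35 \cdot 21\right) = -9 + \left(\left(-4\right) \left(- \frac{1}{5}\right) + 735\right) = -9 + \left(\frac{4}{5} + 735\right) = -9 + \frac{3679}{5} = \frac{3634}{5} \approx 726.8$)
$\frac{4226}{1461} + \frac{a}{J} = \frac{4226}{1461} + \frac{3634}{5 \sqrt{3229}} = 4226 \cdot \frac{1}{1461} + \frac{3634 \frac{\sqrt{3229}}{3229}}{5} = \frac{4226}{1461} + \frac{3634 \sqrt{3229}}{16145}$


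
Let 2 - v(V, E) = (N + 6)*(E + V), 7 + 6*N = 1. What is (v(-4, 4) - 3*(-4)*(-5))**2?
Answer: 3364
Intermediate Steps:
N = -1 (N = -7/6 + (1/6)*1 = -7/6 + 1/6 = -1)
v(V, E) = 2 - 5*E - 5*V (v(V, E) = 2 - (-1 + 6)*(E + V) = 2 - 5*(E + V) = 2 - (5*E + 5*V) = 2 + (-5*E - 5*V) = 2 - 5*E - 5*V)
(v(-4, 4) - 3*(-4)*(-5))**2 = ((2 - 5*4 - 5*(-4)) - 3*(-4)*(-5))**2 = ((2 - 20 + 20) + 12*(-5))**2 = (2 - 60)**2 = (-58)**2 = 3364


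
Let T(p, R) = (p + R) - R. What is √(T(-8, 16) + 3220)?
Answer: 2*√803 ≈ 56.674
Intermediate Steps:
T(p, R) = p (T(p, R) = (R + p) - R = p)
√(T(-8, 16) + 3220) = √(-8 + 3220) = √3212 = 2*√803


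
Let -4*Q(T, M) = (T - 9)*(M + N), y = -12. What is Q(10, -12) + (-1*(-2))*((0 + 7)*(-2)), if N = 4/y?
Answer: -299/12 ≈ -24.917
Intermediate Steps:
N = -⅓ (N = 4/(-12) = 4*(-1/12) = -⅓ ≈ -0.33333)
Q(T, M) = -(-9 + T)*(-⅓ + M)/4 (Q(T, M) = -(T - 9)*(M - ⅓)/4 = -(-9 + T)*(-⅓ + M)/4)
Q(10, -12) + (-1*(-2))*((0 + 7)*(-2)) = (-¾ + (1/12)*10 + (9/4)*(-12) - ¼*(-12)*10) + (-1*(-2))*((0 + 7)*(-2)) = (-¾ + ⅚ - 27 + 30) + 2*(7*(-2)) = 37/12 + 2*(-14) = 37/12 - 28 = -299/12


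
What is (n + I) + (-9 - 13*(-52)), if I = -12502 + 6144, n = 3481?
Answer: -2210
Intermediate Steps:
I = -6358
(n + I) + (-9 - 13*(-52)) = (3481 - 6358) + (-9 - 13*(-52)) = -2877 + (-9 + 676) = -2877 + 667 = -2210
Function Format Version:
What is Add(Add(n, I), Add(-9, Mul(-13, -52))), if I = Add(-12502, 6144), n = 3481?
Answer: -2210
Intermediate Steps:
I = -6358
Add(Add(n, I), Add(-9, Mul(-13, -52))) = Add(Add(3481, -6358), Add(-9, Mul(-13, -52))) = Add(-2877, Add(-9, 676)) = Add(-2877, 667) = -2210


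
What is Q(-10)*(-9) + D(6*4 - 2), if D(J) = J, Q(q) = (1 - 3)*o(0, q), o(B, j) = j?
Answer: -158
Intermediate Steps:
Q(q) = -2*q (Q(q) = (1 - 3)*q = -2*q)
Q(-10)*(-9) + D(6*4 - 2) = -2*(-10)*(-9) + (6*4 - 2) = 20*(-9) + (24 - 2) = -180 + 22 = -158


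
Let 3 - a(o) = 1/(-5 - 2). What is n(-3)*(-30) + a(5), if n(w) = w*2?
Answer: 1282/7 ≈ 183.14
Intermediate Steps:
n(w) = 2*w
a(o) = 22/7 (a(o) = 3 - 1/(-5 - 2) = 3 - 1/(-7) = 3 - 1*(-⅐) = 3 + ⅐ = 22/7)
n(-3)*(-30) + a(5) = (2*(-3))*(-30) + 22/7 = -6*(-30) + 22/7 = 180 + 22/7 = 1282/7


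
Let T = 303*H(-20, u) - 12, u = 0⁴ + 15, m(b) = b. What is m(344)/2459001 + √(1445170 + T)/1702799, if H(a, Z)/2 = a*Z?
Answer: 344/2459001 + √1263358/1702799 ≈ 0.00079998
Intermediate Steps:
u = 15 (u = 0 + 15 = 15)
H(a, Z) = 2*Z*a (H(a, Z) = 2*(a*Z) = 2*(Z*a) = 2*Z*a)
T = -181812 (T = 303*(2*15*(-20)) - 12 = 303*(-600) - 12 = -181800 - 12 = -181812)
m(344)/2459001 + √(1445170 + T)/1702799 = 344/2459001 + √(1445170 - 181812)/1702799 = 344*(1/2459001) + √1263358*(1/1702799) = 344/2459001 + √1263358/1702799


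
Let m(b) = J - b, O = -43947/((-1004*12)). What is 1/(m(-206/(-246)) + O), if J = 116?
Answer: 493968/58688467 ≈ 0.0084168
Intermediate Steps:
O = 14649/4016 (O = -43947/(-12048) = -43947*(-1/12048) = 14649/4016 ≈ 3.6477)
m(b) = 116 - b
1/(m(-206/(-246)) + O) = 1/((116 - (-206)/(-246)) + 14649/4016) = 1/((116 - (-206)*(-1)/246) + 14649/4016) = 1/((116 - 1*103/123) + 14649/4016) = 1/((116 - 103/123) + 14649/4016) = 1/(14165/123 + 14649/4016) = 1/(58688467/493968) = 493968/58688467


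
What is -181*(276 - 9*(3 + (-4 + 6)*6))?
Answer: -25521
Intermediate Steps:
-181*(276 - 9*(3 + (-4 + 6)*6)) = -181*(276 - 9*(3 + 2*6)) = -181*(276 - 9*(3 + 12)) = -181*(276 - 9*15) = -181*(276 - 135) = -181*141 = -25521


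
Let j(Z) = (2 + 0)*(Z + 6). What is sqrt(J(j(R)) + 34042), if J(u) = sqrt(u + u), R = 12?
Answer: sqrt(34042 + 6*sqrt(2)) ≈ 184.53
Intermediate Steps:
j(Z) = 12 + 2*Z (j(Z) = 2*(6 + Z) = 12 + 2*Z)
J(u) = sqrt(2)*sqrt(u) (J(u) = sqrt(2*u) = sqrt(2)*sqrt(u))
sqrt(J(j(R)) + 34042) = sqrt(sqrt(2)*sqrt(12 + 2*12) + 34042) = sqrt(sqrt(2)*sqrt(12 + 24) + 34042) = sqrt(sqrt(2)*sqrt(36) + 34042) = sqrt(sqrt(2)*6 + 34042) = sqrt(6*sqrt(2) + 34042) = sqrt(34042 + 6*sqrt(2))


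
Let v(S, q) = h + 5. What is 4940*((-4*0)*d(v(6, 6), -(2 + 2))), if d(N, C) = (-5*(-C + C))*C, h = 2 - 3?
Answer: 0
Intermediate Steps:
h = -1
v(S, q) = 4 (v(S, q) = -1 + 5 = 4)
d(N, C) = 0 (d(N, C) = (-5*0)*C = 0*C = 0)
4940*((-4*0)*d(v(6, 6), -(2 + 2))) = 4940*(-4*0*0) = 4940*(0*0) = 4940*0 = 0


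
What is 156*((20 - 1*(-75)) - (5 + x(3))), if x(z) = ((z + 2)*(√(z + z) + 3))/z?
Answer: 13260 - 260*√6 ≈ 12623.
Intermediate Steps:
x(z) = (2 + z)*(3 + √2*√z)/z (x(z) = ((2 + z)*(√(2*z) + 3))/z = ((2 + z)*(√2*√z + 3))/z = ((2 + z)*(3 + √2*√z))/z = (2 + z)*(3 + √2*√z)/z)
156*((20 - 1*(-75)) - (5 + x(3))) = 156*((20 - 1*(-75)) - (5 + (3 + 6/3 + √2*√3 + 2*√2/√3))) = 156*((20 + 75) - (5 + (3 + 6*(⅓) + √6 + 2*√2*(√3/3)))) = 156*(95 - (5 + (3 + 2 + √6 + 2*√6/3))) = 156*(95 - (5 + (5 + 5*√6/3))) = 156*(95 - (10 + 5*√6/3)) = 156*(95 + (-10 - 5*√6/3)) = 156*(85 - 5*√6/3) = 13260 - 260*√6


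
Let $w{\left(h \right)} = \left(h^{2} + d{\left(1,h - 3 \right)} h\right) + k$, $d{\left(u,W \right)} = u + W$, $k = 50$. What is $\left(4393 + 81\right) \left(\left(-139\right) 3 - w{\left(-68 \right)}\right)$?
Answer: $-44073374$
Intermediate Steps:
$d{\left(u,W \right)} = W + u$
$w{\left(h \right)} = 50 + h^{2} + h \left(-2 + h\right)$ ($w{\left(h \right)} = \left(h^{2} + \left(\left(h - 3\right) + 1\right) h\right) + 50 = \left(h^{2} + \left(\left(-3 + h\right) + 1\right) h\right) + 50 = \left(h^{2} + \left(-2 + h\right) h\right) + 50 = \left(h^{2} + h \left(-2 + h\right)\right) + 50 = 50 + h^{2} + h \left(-2 + h\right)$)
$\left(4393 + 81\right) \left(\left(-139\right) 3 - w{\left(-68 \right)}\right) = \left(4393 + 81\right) \left(\left(-139\right) 3 - \left(50 - -136 + 2 \left(-68\right)^{2}\right)\right) = 4474 \left(-417 - \left(50 + 136 + 2 \cdot 4624\right)\right) = 4474 \left(-417 - \left(50 + 136 + 9248\right)\right) = 4474 \left(-417 - 9434\right) = 4474 \left(-9851\right) = -44073374$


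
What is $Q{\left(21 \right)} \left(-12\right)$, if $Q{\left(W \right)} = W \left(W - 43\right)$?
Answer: $5544$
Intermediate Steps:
$Q{\left(W \right)} = W \left(-43 + W\right)$
$Q{\left(21 \right)} \left(-12\right) = 21 \left(-43 + 21\right) \left(-12\right) = 21 \left(-22\right) \left(-12\right) = \left(-462\right) \left(-12\right) = 5544$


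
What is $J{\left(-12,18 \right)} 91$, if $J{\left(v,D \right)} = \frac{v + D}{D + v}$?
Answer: $91$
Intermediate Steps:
$J{\left(v,D \right)} = 1$ ($J{\left(v,D \right)} = \frac{D + v}{D + v} = 1$)
$J{\left(-12,18 \right)} 91 = 1 \cdot 91 = 91$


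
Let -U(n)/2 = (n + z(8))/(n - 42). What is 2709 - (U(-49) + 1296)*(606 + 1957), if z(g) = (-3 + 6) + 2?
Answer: -301797905/91 ≈ -3.3165e+6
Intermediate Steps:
z(g) = 5 (z(g) = 3 + 2 = 5)
U(n) = -2*(5 + n)/(-42 + n) (U(n) = -2*(n + 5)/(n - 42) = -2*(5 + n)/(-42 + n))
2709 - (U(-49) + 1296)*(606 + 1957) = 2709 - (2*(-5 - 1*(-49))/(-42 - 49) + 1296)*(606 + 1957) = 2709 - (2*(-5 + 49)/(-91) + 1296)*2563 = 2709 - (2*(-1/91)*44 + 1296)*2563 = 2709 - (-88/91 + 1296)*2563 = 2709 - 117848*2563/91 = 2709 - 1*302044424/91 = 2709 - 302044424/91 = -301797905/91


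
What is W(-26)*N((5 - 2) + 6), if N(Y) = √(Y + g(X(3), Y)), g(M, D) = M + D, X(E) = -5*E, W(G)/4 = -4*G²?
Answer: -10816*√3 ≈ -18734.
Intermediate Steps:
W(G) = -16*G² (W(G) = 4*(-4*G²) = -16*G²)
g(M, D) = D + M
N(Y) = √(-15 + 2*Y) (N(Y) = √(Y + (Y - 5*3)) = √(Y + (Y - 15)) = √(Y + (-15 + Y)) = √(-15 + 2*Y))
W(-26)*N((5 - 2) + 6) = (-16*(-26)²)*√(-15 + 2*((5 - 2) + 6)) = (-16*676)*√(-15 + 2*(3 + 6)) = -10816*√(-15 + 2*9) = -10816*√(-15 + 18) = -10816*√3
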